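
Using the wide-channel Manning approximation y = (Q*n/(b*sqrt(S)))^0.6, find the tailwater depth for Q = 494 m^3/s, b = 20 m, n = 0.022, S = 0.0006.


y = (494 * 0.022 / (20 * 0.0006^0.5))^0.6 = 6.4214 m


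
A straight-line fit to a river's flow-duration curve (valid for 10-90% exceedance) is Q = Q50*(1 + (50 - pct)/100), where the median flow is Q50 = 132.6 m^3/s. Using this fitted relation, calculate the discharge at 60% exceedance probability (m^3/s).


Q = 132.6 * (1 + (50 - 60)/100) = 119.3400 m^3/s


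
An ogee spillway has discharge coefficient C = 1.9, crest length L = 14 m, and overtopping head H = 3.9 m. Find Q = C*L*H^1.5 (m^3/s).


Q = 1.9 * 14 * 3.9^1.5 = 204.8701 m^3/s


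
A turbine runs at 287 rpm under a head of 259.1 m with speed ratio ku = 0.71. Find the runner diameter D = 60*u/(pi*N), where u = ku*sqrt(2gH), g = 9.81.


u = 0.71 * sqrt(2*9.81*259.1) = 50.6223 m/s
D = 60 * 50.6223 / (pi * 287) = 3.3687 m


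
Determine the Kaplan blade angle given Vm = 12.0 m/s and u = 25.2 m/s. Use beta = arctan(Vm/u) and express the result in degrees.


beta = arctan(12.0 / 25.2) = 25.4633 degrees


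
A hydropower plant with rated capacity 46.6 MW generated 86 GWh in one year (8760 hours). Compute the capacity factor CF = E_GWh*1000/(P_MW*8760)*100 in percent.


CF = 86 * 1000 / (46.6 * 8760) * 100 = 21.0673 %


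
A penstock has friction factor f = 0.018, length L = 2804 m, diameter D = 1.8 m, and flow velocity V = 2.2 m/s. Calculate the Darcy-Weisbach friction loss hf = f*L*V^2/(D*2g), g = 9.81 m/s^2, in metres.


hf = 0.018 * 2804 * 2.2^2 / (1.8 * 2 * 9.81) = 6.9171 m


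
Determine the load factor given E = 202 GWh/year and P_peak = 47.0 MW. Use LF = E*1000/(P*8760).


LF = 202 * 1000 / (47.0 * 8760) = 0.4906


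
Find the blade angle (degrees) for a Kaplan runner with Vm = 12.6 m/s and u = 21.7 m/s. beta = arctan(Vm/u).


beta = arctan(12.6 / 21.7) = 30.1414 degrees


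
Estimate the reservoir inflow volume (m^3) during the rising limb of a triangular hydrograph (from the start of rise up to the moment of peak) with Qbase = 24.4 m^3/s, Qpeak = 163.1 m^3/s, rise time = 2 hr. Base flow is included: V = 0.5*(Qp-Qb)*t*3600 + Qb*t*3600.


V = 0.5*(163.1 - 24.4)*2*3600 + 24.4*2*3600 = 675000.0000 m^3


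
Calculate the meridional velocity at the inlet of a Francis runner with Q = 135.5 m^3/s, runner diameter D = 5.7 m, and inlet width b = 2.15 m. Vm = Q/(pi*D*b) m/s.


Vm = 135.5 / (pi * 5.7 * 2.15) = 3.5195 m/s


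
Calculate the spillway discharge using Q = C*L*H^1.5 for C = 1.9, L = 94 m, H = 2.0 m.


Q = 1.9 * 94 * 2.0^1.5 = 505.1571 m^3/s


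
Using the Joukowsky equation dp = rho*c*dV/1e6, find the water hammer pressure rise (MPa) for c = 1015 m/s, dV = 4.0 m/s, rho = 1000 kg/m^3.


dp = 1000 * 1015 * 4.0 / 1e6 = 4.0600 MPa


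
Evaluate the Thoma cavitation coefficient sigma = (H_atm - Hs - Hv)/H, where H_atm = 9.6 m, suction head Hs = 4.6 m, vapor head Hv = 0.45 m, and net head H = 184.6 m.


sigma = (9.6 - 4.6 - 0.45) / 184.6 = 0.0246


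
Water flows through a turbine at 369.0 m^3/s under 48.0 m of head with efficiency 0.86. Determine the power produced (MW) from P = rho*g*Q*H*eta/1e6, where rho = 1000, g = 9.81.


P = 1000 * 9.81 * 369.0 * 48.0 * 0.86 / 1e6 = 149.4291 MW


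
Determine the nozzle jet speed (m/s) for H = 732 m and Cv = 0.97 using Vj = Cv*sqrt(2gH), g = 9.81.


Vj = 0.97 * sqrt(2*9.81*732) = 116.2457 m/s


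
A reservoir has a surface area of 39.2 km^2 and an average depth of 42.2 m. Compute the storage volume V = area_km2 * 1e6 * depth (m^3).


V = 39.2 * 1e6 * 42.2 = 1.6542e+09 m^3


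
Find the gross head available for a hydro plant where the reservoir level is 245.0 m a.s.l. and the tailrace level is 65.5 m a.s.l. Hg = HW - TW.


Hg = 245.0 - 65.5 = 179.5000 m


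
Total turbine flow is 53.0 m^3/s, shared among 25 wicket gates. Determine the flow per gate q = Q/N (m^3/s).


q = 53.0 / 25 = 2.1200 m^3/s


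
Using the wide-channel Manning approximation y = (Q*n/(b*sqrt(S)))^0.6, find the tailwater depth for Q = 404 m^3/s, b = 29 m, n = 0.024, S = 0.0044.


y = (404 * 0.024 / (29 * 0.0044^0.5))^0.6 = 2.6393 m


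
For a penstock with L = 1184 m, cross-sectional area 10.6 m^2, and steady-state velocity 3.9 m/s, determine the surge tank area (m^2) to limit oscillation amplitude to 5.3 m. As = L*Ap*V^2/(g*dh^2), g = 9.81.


As = 1184 * 10.6 * 3.9^2 / (9.81 * 5.3^2) = 692.7333 m^2


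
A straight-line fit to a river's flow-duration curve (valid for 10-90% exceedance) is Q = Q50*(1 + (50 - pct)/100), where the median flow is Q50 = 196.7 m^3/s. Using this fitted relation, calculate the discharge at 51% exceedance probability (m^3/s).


Q = 196.7 * (1 + (50 - 51)/100) = 194.7330 m^3/s


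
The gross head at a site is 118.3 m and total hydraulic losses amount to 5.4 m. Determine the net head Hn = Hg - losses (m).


Hn = 118.3 - 5.4 = 112.9000 m


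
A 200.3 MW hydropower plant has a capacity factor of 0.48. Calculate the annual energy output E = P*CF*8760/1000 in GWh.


E = 200.3 * 0.48 * 8760 / 1000 = 842.2214 GWh


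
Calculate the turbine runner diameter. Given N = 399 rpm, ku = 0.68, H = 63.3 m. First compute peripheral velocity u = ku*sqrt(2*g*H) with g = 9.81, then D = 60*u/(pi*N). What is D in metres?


u = 0.68 * sqrt(2*9.81*63.3) = 23.9641 m/s
D = 60 * 23.9641 / (pi * 399) = 1.1471 m


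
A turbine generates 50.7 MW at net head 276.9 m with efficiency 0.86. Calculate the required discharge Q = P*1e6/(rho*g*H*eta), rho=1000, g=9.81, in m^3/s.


Q = 50.7 * 1e6 / (1000 * 9.81 * 276.9 * 0.86) = 21.7029 m^3/s


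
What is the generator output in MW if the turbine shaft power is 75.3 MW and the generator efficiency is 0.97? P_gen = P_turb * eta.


P_gen = 75.3 * 0.97 = 73.0410 MW


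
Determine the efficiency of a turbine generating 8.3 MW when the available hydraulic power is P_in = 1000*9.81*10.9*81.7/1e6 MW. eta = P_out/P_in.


P_in = 1000 * 9.81 * 10.9 * 81.7 / 1e6 = 8.7361 MW
eta = 8.3 / 8.7361 = 0.9501


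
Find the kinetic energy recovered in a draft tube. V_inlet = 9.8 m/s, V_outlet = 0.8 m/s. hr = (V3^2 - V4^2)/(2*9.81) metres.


hr = (9.8^2 - 0.8^2) / (2*9.81) = 4.8624 m


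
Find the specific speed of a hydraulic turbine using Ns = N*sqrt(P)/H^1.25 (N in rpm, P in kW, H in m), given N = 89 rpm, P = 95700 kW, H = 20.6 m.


Ns = 89 * 95700^0.5 / 20.6^1.25 = 627.3530


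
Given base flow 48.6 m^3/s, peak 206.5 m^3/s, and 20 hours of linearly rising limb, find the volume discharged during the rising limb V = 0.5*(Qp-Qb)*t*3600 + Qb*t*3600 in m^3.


V = 0.5*(206.5 - 48.6)*20*3600 + 48.6*20*3600 = 9.1836e+06 m^3


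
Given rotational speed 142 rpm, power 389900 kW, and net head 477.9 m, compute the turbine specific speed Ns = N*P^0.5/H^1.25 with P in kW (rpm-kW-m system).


Ns = 142 * 389900^0.5 / 477.9^1.25 = 39.6820


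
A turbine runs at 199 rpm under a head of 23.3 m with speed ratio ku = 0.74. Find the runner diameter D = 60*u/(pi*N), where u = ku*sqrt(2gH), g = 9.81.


u = 0.74 * sqrt(2*9.81*23.3) = 15.8219 m/s
D = 60 * 15.8219 / (pi * 199) = 1.5185 m


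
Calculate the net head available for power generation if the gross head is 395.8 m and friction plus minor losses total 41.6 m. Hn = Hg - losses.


Hn = 395.8 - 41.6 = 354.2000 m


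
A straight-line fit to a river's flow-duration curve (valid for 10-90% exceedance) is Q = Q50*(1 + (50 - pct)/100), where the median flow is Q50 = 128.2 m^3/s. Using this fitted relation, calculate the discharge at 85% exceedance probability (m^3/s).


Q = 128.2 * (1 + (50 - 85)/100) = 83.3300 m^3/s


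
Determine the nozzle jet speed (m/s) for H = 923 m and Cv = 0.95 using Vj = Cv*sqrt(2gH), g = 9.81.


Vj = 0.95 * sqrt(2*9.81*923) = 127.8421 m/s


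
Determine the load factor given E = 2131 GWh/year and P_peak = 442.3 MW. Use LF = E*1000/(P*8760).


LF = 2131 * 1000 / (442.3 * 8760) = 0.5500


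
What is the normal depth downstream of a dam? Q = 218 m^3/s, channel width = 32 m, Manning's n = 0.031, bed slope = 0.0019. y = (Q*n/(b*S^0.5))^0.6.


y = (218 * 0.031 / (32 * 0.0019^0.5))^0.6 = 2.5774 m


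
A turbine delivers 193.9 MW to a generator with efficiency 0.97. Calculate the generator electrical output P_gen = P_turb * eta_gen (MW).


P_gen = 193.9 * 0.97 = 188.0830 MW


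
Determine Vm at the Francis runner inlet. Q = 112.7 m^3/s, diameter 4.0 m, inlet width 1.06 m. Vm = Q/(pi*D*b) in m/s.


Vm = 112.7 / (pi * 4.0 * 1.06) = 8.4607 m/s


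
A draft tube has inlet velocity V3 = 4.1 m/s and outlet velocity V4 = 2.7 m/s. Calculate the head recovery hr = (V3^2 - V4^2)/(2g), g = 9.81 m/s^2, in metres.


hr = (4.1^2 - 2.7^2) / (2*9.81) = 0.4852 m


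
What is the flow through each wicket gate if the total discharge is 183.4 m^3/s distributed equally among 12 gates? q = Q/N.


q = 183.4 / 12 = 15.2833 m^3/s


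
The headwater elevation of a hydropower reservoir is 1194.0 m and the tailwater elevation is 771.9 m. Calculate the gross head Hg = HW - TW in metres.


Hg = 1194.0 - 771.9 = 422.1000 m


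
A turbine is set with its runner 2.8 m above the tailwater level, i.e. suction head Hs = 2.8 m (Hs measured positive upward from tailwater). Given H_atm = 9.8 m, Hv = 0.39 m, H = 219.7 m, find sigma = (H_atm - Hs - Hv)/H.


sigma = (9.8 - 2.8 - 0.39) / 219.7 = 0.0301


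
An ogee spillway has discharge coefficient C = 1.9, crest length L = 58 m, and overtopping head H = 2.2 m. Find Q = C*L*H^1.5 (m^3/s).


Q = 1.9 * 58 * 2.2^1.5 = 359.5966 m^3/s


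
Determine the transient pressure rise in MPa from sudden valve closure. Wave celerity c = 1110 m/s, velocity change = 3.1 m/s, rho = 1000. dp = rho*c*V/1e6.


dp = 1000 * 1110 * 3.1 / 1e6 = 3.4410 MPa


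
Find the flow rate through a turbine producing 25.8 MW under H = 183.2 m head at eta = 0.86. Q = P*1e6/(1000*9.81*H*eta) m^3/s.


Q = 25.8 * 1e6 / (1000 * 9.81 * 183.2 * 0.86) = 16.6927 m^3/s


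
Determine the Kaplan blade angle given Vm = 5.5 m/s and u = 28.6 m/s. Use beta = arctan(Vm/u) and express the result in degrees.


beta = arctan(5.5 / 28.6) = 10.8855 degrees


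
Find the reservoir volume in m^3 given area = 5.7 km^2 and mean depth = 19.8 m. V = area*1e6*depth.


V = 5.7 * 1e6 * 19.8 = 1.1286e+08 m^3


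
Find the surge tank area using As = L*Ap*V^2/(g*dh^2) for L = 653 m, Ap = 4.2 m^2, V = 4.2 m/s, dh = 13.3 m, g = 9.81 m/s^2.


As = 653 * 4.2 * 4.2^2 / (9.81 * 13.3^2) = 27.8797 m^2


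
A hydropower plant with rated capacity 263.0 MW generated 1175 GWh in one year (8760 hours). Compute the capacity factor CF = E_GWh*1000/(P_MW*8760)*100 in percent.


CF = 1175 * 1000 / (263.0 * 8760) * 100 = 51.0009 %


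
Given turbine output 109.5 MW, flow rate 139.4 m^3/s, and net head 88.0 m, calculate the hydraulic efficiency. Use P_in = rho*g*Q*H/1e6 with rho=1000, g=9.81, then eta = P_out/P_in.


P_in = 1000 * 9.81 * 139.4 * 88.0 / 1e6 = 120.3412 MW
eta = 109.5 / 120.3412 = 0.9099


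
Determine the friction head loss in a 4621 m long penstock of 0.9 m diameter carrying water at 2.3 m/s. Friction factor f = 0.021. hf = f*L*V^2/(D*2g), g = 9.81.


hf = 0.021 * 4621 * 2.3^2 / (0.9 * 2 * 9.81) = 29.0716 m


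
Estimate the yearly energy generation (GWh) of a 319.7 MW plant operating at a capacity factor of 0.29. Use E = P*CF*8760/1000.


E = 319.7 * 0.29 * 8760 / 1000 = 812.1659 GWh


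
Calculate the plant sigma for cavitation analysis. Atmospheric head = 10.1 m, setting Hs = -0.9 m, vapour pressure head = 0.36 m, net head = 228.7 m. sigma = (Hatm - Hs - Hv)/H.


sigma = (10.1 - (-0.9) - 0.36) / 228.7 = 0.0465


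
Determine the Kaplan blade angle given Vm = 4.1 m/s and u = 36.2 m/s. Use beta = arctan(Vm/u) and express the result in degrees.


beta = arctan(4.1 / 36.2) = 6.4618 degrees


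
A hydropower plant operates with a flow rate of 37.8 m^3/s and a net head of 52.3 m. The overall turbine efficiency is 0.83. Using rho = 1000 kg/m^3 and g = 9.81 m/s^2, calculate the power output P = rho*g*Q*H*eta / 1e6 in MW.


P = 1000 * 9.81 * 37.8 * 52.3 * 0.83 / 1e6 = 16.0968 MW


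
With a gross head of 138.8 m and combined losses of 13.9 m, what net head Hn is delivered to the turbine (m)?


Hn = 138.8 - 13.9 = 124.9000 m


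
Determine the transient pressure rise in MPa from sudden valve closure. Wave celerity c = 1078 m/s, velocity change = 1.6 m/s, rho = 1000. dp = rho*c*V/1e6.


dp = 1000 * 1078 * 1.6 / 1e6 = 1.7248 MPa


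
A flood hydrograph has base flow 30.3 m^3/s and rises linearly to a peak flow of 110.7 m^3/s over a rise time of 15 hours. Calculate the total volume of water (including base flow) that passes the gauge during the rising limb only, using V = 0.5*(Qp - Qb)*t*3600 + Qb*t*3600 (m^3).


V = 0.5*(110.7 - 30.3)*15*3600 + 30.3*15*3600 = 3.8070e+06 m^3


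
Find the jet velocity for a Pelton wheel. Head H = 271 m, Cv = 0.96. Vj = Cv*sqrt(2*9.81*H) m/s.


Vj = 0.96 * sqrt(2*9.81*271) = 70.0012 m/s


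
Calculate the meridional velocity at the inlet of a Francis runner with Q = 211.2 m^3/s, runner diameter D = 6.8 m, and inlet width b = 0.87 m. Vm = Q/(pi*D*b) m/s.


Vm = 211.2 / (pi * 6.8 * 0.87) = 11.3636 m/s


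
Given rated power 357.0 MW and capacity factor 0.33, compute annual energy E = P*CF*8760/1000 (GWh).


E = 357.0 * 0.33 * 8760 / 1000 = 1032.0156 GWh


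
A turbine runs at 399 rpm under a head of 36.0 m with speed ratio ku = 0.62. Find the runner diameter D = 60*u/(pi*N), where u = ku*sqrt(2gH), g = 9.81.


u = 0.62 * sqrt(2*9.81*36.0) = 16.4775 m/s
D = 60 * 16.4775 / (pi * 399) = 0.7887 m


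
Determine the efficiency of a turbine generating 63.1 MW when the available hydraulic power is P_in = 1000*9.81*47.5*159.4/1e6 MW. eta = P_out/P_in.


P_in = 1000 * 9.81 * 47.5 * 159.4 / 1e6 = 74.2764 MW
eta = 63.1 / 74.2764 = 0.8495


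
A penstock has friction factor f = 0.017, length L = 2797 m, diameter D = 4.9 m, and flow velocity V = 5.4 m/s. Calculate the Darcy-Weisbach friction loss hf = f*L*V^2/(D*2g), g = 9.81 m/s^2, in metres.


hf = 0.017 * 2797 * 5.4^2 / (4.9 * 2 * 9.81) = 14.4223 m


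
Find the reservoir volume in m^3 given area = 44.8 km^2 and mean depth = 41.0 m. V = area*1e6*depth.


V = 44.8 * 1e6 * 41.0 = 1.8368e+09 m^3


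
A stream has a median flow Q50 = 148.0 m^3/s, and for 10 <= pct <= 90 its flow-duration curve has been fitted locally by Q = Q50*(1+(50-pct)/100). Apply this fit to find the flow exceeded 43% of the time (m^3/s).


Q = 148.0 * (1 + (50 - 43)/100) = 158.3600 m^3/s


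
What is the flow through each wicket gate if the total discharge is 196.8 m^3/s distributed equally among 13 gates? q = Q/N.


q = 196.8 / 13 = 15.1385 m^3/s


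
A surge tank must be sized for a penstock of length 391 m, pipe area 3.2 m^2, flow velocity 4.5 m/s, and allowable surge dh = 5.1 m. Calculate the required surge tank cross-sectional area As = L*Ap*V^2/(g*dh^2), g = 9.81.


As = 391 * 3.2 * 4.5^2 / (9.81 * 5.1^2) = 99.2984 m^2


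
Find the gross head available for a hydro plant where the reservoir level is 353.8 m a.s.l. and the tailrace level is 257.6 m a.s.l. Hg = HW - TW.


Hg = 353.8 - 257.6 = 96.2000 m


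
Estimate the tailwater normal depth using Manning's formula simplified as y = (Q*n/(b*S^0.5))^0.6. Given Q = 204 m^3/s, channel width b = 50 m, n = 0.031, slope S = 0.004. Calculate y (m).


y = (204 * 0.031 / (50 * 0.004^0.5))^0.6 = 1.5156 m


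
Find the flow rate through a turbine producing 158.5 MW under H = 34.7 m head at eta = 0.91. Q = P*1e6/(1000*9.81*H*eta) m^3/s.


Q = 158.5 * 1e6 / (1000 * 9.81 * 34.7 * 0.91) = 511.6693 m^3/s


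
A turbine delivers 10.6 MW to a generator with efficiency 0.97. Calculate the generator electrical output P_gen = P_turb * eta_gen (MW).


P_gen = 10.6 * 0.97 = 10.2820 MW


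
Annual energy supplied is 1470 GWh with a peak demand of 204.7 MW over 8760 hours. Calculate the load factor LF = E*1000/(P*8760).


LF = 1470 * 1000 / (204.7 * 8760) = 0.8198


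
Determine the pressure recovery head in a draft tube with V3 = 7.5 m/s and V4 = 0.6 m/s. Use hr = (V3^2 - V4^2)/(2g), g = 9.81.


hr = (7.5^2 - 0.6^2) / (2*9.81) = 2.8486 m


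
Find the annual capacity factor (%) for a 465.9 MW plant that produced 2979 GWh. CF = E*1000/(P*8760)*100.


CF = 2979 * 1000 / (465.9 * 8760) * 100 = 72.9917 %


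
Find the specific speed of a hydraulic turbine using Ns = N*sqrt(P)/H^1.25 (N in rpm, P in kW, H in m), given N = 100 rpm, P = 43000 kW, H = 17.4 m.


Ns = 100 * 43000^0.5 / 17.4^1.25 = 583.5091


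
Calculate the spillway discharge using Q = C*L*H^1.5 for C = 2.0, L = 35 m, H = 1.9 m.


Q = 2.0 * 35 * 1.9^1.5 = 183.3278 m^3/s


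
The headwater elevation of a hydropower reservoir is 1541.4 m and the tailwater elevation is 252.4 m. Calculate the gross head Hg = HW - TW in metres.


Hg = 1541.4 - 252.4 = 1289.0000 m


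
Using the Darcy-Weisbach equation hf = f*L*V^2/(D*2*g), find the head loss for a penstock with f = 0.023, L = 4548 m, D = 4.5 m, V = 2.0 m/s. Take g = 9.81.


hf = 0.023 * 4548 * 2.0^2 / (4.5 * 2 * 9.81) = 4.7391 m


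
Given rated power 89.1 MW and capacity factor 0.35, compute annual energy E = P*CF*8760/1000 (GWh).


E = 89.1 * 0.35 * 8760 / 1000 = 273.1806 GWh


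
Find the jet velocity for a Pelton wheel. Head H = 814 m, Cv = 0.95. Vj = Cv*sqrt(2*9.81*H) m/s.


Vj = 0.95 * sqrt(2*9.81*814) = 120.0564 m/s


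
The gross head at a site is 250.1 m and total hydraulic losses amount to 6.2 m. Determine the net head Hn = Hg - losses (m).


Hn = 250.1 - 6.2 = 243.9000 m


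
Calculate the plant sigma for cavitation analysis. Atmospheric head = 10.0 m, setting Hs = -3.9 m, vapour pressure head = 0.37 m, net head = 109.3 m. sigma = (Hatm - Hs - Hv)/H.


sigma = (10.0 - (-3.9) - 0.37) / 109.3 = 0.1238


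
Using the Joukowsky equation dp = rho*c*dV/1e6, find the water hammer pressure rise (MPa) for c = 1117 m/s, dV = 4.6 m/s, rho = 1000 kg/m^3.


dp = 1000 * 1117 * 4.6 / 1e6 = 5.1382 MPa


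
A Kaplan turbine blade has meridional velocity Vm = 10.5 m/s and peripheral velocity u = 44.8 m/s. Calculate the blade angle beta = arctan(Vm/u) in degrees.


beta = arctan(10.5 / 44.8) = 13.1906 degrees


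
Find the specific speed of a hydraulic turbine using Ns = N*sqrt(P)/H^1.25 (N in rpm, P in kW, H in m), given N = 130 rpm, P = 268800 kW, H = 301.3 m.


Ns = 130 * 268800^0.5 / 301.3^1.25 = 53.6919


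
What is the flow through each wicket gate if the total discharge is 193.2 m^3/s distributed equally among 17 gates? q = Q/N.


q = 193.2 / 17 = 11.3647 m^3/s


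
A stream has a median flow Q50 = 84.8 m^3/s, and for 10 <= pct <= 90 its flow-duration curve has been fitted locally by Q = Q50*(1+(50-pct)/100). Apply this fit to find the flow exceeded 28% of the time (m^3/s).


Q = 84.8 * (1 + (50 - 28)/100) = 103.4560 m^3/s


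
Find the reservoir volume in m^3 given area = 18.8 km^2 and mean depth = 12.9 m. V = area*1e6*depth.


V = 18.8 * 1e6 * 12.9 = 2.4252e+08 m^3


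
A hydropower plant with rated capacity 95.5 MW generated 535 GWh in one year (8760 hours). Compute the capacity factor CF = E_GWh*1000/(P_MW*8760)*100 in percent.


CF = 535 * 1000 / (95.5 * 8760) * 100 = 63.9508 %


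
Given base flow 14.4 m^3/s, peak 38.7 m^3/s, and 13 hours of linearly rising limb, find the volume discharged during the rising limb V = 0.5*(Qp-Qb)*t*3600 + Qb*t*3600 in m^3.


V = 0.5*(38.7 - 14.4)*13*3600 + 14.4*13*3600 = 1.2425e+06 m^3


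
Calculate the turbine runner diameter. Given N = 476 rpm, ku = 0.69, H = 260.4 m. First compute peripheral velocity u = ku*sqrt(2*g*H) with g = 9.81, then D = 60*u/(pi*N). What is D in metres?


u = 0.69 * sqrt(2*9.81*260.4) = 49.3195 m/s
D = 60 * 49.3195 / (pi * 476) = 1.9789 m


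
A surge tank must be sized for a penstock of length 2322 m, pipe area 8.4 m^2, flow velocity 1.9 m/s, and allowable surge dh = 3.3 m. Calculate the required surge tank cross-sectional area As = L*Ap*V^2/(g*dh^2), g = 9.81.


As = 2322 * 8.4 * 1.9^2 / (9.81 * 3.3^2) = 659.1008 m^2


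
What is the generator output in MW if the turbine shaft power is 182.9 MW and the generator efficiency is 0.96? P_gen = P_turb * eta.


P_gen = 182.9 * 0.96 = 175.5840 MW


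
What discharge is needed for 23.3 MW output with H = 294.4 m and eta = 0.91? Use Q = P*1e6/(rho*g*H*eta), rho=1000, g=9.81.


Q = 23.3 * 1e6 / (1000 * 9.81 * 294.4 * 0.91) = 8.8656 m^3/s


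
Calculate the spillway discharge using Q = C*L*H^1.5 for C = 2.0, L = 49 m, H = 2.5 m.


Q = 2.0 * 49 * 2.5^1.5 = 387.3790 m^3/s


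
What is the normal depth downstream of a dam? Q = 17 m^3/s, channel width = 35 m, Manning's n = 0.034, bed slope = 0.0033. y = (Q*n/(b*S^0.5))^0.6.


y = (17 * 0.034 / (35 * 0.0033^0.5))^0.6 = 0.4733 m


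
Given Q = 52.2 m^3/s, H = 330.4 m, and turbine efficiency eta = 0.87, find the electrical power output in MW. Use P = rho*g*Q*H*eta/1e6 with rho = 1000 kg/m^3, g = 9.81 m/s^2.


P = 1000 * 9.81 * 52.2 * 330.4 * 0.87 / 1e6 = 147.1969 MW


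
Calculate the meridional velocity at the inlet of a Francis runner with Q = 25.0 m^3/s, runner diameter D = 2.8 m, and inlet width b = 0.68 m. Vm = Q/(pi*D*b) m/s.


Vm = 25.0 / (pi * 2.8 * 0.68) = 4.1795 m/s


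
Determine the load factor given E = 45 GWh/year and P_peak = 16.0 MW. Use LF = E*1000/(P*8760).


LF = 45 * 1000 / (16.0 * 8760) = 0.3211


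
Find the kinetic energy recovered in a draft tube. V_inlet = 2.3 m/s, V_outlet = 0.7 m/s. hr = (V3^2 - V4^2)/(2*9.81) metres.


hr = (2.3^2 - 0.7^2) / (2*9.81) = 0.2446 m


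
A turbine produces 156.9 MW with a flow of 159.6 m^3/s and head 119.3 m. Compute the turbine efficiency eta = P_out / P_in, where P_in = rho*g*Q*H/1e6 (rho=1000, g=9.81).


P_in = 1000 * 9.81 * 159.6 * 119.3 / 1e6 = 186.7851 MW
eta = 156.9 / 186.7851 = 0.8400


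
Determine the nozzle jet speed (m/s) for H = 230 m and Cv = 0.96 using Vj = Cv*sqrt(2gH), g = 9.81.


Vj = 0.96 * sqrt(2*9.81*230) = 64.4889 m/s


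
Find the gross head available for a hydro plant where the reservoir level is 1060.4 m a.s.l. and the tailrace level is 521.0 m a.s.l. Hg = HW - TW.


Hg = 1060.4 - 521.0 = 539.4000 m


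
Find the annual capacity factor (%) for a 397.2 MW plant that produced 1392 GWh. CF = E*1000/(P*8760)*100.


CF = 1392 * 1000 / (397.2 * 8760) * 100 = 40.0061 %


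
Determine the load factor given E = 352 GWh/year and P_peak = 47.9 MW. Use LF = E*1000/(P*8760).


LF = 352 * 1000 / (47.9 * 8760) = 0.8389


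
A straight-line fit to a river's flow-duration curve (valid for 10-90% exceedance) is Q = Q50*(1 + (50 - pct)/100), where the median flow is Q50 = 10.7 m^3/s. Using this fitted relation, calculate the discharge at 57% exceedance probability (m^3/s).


Q = 10.7 * (1 + (50 - 57)/100) = 9.9510 m^3/s


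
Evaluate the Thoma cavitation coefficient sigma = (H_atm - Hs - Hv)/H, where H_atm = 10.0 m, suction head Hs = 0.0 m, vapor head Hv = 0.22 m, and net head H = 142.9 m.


sigma = (10.0 - 0.0 - 0.22) / 142.9 = 0.0684


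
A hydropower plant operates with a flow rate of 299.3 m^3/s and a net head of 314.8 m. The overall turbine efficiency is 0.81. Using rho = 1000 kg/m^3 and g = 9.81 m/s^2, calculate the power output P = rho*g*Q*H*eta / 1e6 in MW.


P = 1000 * 9.81 * 299.3 * 314.8 * 0.81 / 1e6 = 748.6787 MW


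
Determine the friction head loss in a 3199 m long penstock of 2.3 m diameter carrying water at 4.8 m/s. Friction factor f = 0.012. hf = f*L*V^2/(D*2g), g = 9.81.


hf = 0.012 * 3199 * 4.8^2 / (2.3 * 2 * 9.81) = 19.5998 m


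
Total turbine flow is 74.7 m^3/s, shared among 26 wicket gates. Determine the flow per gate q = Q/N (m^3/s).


q = 74.7 / 26 = 2.8731 m^3/s


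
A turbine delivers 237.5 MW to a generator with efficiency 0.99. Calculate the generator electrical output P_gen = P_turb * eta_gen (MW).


P_gen = 237.5 * 0.99 = 235.1250 MW


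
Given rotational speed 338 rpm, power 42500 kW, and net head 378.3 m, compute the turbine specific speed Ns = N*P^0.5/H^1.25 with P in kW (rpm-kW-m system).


Ns = 338 * 42500^0.5 / 378.3^1.25 = 41.7653


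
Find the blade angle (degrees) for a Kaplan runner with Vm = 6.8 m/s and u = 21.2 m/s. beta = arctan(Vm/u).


beta = arctan(6.8 / 21.2) = 17.7839 degrees


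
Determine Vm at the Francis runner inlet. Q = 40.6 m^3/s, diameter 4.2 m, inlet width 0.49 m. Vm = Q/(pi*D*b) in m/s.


Vm = 40.6 / (pi * 4.2 * 0.49) = 6.2796 m/s


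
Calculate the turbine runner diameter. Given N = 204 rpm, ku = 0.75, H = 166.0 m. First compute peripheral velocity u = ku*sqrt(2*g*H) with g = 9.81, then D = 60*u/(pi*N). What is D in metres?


u = 0.75 * sqrt(2*9.81*166.0) = 42.8021 m/s
D = 60 * 42.8021 / (pi * 204) = 4.0072 m


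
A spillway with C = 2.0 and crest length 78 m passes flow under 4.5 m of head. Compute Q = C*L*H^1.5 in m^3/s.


Q = 2.0 * 78 * 4.5^1.5 = 1489.1669 m^3/s


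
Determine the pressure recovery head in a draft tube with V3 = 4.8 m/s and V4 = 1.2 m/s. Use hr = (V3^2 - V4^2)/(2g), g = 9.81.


hr = (4.8^2 - 1.2^2) / (2*9.81) = 1.1009 m


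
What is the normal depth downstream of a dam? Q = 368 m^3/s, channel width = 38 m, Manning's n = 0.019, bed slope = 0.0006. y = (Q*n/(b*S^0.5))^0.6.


y = (368 * 0.019 / (38 * 0.0006^0.5))^0.6 = 3.3531 m


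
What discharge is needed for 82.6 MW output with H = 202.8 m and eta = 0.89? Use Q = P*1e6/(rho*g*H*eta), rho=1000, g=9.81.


Q = 82.6 * 1e6 / (1000 * 9.81 * 202.8 * 0.89) = 46.6502 m^3/s


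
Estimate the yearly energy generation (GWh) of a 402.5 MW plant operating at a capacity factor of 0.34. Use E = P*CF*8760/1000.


E = 402.5 * 0.34 * 8760 / 1000 = 1198.8060 GWh


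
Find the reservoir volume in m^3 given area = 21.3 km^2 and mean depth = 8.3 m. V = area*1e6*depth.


V = 21.3 * 1e6 * 8.3 = 1.7679e+08 m^3


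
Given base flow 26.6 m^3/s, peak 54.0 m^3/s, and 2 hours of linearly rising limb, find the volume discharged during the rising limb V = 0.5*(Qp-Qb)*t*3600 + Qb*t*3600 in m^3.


V = 0.5*(54.0 - 26.6)*2*3600 + 26.6*2*3600 = 290160.0000 m^3


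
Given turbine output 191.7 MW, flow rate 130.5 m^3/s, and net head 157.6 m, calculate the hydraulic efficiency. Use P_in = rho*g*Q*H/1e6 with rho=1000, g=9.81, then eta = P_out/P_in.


P_in = 1000 * 9.81 * 130.5 * 157.6 / 1e6 = 201.7603 MW
eta = 191.7 / 201.7603 = 0.9501


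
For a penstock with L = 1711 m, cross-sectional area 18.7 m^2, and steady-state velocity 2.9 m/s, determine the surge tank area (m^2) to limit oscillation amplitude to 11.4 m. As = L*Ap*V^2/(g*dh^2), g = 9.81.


As = 1711 * 18.7 * 2.9^2 / (9.81 * 11.4^2) = 211.0614 m^2


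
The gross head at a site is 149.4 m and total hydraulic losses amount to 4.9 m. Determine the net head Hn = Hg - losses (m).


Hn = 149.4 - 4.9 = 144.5000 m


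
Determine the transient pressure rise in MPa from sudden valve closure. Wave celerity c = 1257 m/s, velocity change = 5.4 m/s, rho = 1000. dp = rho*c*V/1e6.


dp = 1000 * 1257 * 5.4 / 1e6 = 6.7878 MPa


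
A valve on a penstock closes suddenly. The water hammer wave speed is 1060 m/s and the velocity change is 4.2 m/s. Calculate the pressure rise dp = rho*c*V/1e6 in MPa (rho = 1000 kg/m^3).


dp = 1000 * 1060 * 4.2 / 1e6 = 4.4520 MPa


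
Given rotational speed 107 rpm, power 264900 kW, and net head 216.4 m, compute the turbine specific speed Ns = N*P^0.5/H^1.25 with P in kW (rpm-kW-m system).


Ns = 107 * 264900^0.5 / 216.4^1.25 = 66.3519


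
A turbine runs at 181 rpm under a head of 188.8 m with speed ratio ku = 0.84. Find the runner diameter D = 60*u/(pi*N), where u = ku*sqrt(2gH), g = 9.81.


u = 0.84 * sqrt(2*9.81*188.8) = 51.1246 m/s
D = 60 * 51.1246 / (pi * 181) = 5.3945 m


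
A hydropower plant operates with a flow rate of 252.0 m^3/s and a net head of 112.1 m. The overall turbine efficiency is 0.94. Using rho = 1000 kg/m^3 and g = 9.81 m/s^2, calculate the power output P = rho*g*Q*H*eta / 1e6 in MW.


P = 1000 * 9.81 * 252.0 * 112.1 * 0.94 / 1e6 = 260.4972 MW


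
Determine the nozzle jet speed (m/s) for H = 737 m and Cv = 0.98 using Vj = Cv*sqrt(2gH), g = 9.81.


Vj = 0.98 * sqrt(2*9.81*737) = 117.8445 m/s


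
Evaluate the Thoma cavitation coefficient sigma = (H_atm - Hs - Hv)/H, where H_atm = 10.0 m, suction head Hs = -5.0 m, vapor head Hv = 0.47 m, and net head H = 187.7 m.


sigma = (10.0 - (-5.0) - 0.47) / 187.7 = 0.0774


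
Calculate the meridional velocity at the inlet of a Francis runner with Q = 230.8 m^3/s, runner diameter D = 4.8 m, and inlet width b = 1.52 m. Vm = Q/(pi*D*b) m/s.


Vm = 230.8 / (pi * 4.8 * 1.52) = 10.0693 m/s


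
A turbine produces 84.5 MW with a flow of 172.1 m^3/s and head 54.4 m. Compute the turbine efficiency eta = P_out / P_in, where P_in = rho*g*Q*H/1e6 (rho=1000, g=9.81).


P_in = 1000 * 9.81 * 172.1 * 54.4 / 1e6 = 91.8436 MW
eta = 84.5 / 91.8436 = 0.9200


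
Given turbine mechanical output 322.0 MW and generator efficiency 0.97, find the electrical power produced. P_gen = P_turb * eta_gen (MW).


P_gen = 322.0 * 0.97 = 312.3400 MW


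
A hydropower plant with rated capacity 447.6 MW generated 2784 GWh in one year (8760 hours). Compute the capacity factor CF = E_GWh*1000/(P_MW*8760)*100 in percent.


CF = 2784 * 1000 / (447.6 * 8760) * 100 = 71.0027 %


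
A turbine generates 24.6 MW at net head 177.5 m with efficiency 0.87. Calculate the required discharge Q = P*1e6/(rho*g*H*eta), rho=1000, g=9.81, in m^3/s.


Q = 24.6 * 1e6 / (1000 * 9.81 * 177.5 * 0.87) = 16.2386 m^3/s


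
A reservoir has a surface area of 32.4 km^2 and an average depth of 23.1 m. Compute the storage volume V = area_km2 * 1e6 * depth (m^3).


V = 32.4 * 1e6 * 23.1 = 7.4844e+08 m^3


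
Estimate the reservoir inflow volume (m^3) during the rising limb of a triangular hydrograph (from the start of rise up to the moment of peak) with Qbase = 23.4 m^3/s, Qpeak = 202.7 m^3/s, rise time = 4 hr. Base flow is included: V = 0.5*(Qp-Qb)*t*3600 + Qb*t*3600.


V = 0.5*(202.7 - 23.4)*4*3600 + 23.4*4*3600 = 1.6279e+06 m^3


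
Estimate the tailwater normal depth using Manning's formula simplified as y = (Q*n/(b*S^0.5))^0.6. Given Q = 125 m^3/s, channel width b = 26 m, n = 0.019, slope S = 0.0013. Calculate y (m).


y = (125 * 0.019 / (26 * 0.0013^0.5))^0.6 = 1.7468 m


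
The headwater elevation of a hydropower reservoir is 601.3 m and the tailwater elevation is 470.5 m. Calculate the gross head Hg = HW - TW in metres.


Hg = 601.3 - 470.5 = 130.8000 m


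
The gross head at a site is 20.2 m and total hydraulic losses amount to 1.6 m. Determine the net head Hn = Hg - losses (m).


Hn = 20.2 - 1.6 = 18.6000 m


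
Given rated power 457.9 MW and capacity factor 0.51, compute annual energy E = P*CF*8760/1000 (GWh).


E = 457.9 * 0.51 * 8760 / 1000 = 2045.7140 GWh


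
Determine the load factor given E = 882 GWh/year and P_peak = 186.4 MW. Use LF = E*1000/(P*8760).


LF = 882 * 1000 / (186.4 * 8760) = 0.5402


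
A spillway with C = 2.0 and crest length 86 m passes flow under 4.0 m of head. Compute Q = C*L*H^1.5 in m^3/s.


Q = 2.0 * 86 * 4.0^1.5 = 1376.0000 m^3/s


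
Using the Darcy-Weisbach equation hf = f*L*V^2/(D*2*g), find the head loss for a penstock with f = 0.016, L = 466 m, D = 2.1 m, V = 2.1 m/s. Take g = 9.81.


hf = 0.016 * 466 * 2.1^2 / (2.1 * 2 * 9.81) = 0.7980 m


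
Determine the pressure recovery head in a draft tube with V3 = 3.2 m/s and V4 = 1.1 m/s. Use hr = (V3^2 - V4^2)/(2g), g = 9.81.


hr = (3.2^2 - 1.1^2) / (2*9.81) = 0.4602 m


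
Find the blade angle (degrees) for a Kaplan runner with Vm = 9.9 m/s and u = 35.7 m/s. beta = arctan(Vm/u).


beta = arctan(9.9 / 35.7) = 15.4993 degrees


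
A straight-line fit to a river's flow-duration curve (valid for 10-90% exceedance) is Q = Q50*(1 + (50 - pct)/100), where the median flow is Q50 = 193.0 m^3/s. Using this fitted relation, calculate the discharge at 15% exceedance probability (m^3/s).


Q = 193.0 * (1 + (50 - 15)/100) = 260.5500 m^3/s


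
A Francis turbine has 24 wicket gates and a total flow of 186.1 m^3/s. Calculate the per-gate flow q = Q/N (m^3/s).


q = 186.1 / 24 = 7.7542 m^3/s


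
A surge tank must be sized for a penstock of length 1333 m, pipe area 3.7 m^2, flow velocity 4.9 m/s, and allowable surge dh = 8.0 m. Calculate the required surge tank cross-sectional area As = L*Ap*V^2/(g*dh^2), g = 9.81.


As = 1333 * 3.7 * 4.9^2 / (9.81 * 8.0^2) = 188.6145 m^2


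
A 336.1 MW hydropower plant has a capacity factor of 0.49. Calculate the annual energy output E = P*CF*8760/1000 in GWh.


E = 336.1 * 0.49 * 8760 / 1000 = 1442.6756 GWh


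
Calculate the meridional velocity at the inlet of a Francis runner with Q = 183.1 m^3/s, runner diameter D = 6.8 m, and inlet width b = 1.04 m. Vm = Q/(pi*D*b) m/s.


Vm = 183.1 / (pi * 6.8 * 1.04) = 8.2413 m/s


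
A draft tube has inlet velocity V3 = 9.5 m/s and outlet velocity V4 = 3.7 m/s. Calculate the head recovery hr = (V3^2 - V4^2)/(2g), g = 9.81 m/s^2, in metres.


hr = (9.5^2 - 3.7^2) / (2*9.81) = 3.9021 m


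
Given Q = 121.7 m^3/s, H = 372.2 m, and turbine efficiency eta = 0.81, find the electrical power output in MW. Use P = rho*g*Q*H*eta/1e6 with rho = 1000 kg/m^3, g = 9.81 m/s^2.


P = 1000 * 9.81 * 121.7 * 372.2 * 0.81 / 1e6 = 359.9324 MW


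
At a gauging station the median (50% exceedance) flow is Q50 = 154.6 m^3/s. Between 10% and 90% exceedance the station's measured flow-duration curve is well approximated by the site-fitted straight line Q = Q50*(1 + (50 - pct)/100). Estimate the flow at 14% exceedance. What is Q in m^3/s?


Q = 154.6 * (1 + (50 - 14)/100) = 210.2560 m^3/s


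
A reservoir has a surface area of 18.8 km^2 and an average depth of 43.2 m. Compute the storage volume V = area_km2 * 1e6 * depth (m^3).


V = 18.8 * 1e6 * 43.2 = 8.1216e+08 m^3


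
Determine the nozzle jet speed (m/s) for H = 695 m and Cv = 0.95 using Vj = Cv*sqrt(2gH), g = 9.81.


Vj = 0.95 * sqrt(2*9.81*695) = 110.9342 m/s


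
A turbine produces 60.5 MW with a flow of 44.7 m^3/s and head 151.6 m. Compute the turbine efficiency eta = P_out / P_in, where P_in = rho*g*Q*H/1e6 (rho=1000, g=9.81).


P_in = 1000 * 9.81 * 44.7 * 151.6 / 1e6 = 66.4777 MW
eta = 60.5 / 66.4777 = 0.9101


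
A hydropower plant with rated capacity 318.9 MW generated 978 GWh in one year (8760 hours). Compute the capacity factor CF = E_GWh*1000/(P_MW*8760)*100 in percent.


CF = 978 * 1000 / (318.9 * 8760) * 100 = 35.0090 %


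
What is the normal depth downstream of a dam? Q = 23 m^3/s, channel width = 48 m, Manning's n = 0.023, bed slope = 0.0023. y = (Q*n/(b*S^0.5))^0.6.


y = (23 * 0.023 / (48 * 0.0023^0.5))^0.6 = 0.4138 m


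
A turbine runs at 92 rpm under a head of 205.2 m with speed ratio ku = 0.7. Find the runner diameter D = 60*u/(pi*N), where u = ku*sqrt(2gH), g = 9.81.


u = 0.7 * sqrt(2*9.81*205.2) = 44.4157 m/s
D = 60 * 44.4157 / (pi * 92) = 9.2204 m


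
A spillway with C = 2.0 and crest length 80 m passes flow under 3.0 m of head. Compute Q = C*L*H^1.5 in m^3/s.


Q = 2.0 * 80 * 3.0^1.5 = 831.3844 m^3/s


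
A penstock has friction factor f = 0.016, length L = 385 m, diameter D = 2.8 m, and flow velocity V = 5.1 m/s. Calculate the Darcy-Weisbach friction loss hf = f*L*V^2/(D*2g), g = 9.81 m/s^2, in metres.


hf = 0.016 * 385 * 5.1^2 / (2.8 * 2 * 9.81) = 2.9165 m


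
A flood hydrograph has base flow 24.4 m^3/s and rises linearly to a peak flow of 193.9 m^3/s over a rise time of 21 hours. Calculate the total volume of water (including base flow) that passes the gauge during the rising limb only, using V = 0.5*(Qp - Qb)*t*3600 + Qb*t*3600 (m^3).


V = 0.5*(193.9 - 24.4)*21*3600 + 24.4*21*3600 = 8.2517e+06 m^3


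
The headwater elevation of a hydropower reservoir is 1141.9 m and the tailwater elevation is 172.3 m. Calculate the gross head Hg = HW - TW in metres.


Hg = 1141.9 - 172.3 = 969.6000 m


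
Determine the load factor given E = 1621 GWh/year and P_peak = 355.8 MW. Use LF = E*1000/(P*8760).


LF = 1621 * 1000 / (355.8 * 8760) = 0.5201


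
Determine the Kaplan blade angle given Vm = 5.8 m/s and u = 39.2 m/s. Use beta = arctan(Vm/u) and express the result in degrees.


beta = arctan(5.8 / 39.2) = 8.4164 degrees


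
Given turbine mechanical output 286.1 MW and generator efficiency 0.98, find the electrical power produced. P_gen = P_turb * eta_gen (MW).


P_gen = 286.1 * 0.98 = 280.3780 MW


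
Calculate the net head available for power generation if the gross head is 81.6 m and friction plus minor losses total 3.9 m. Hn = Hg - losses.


Hn = 81.6 - 3.9 = 77.7000 m


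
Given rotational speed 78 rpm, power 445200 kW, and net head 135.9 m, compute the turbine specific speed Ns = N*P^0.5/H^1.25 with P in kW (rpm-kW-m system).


Ns = 78 * 445200^0.5 / 135.9^1.25 = 112.1625


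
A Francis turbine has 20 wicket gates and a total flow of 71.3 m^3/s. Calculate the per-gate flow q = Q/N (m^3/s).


q = 71.3 / 20 = 3.5650 m^3/s


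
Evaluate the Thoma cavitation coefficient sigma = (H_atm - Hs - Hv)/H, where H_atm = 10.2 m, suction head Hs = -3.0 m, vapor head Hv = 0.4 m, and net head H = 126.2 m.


sigma = (10.2 - (-3.0) - 0.4) / 126.2 = 0.1014


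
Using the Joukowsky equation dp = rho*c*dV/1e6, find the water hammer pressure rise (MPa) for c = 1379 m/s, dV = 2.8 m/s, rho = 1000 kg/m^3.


dp = 1000 * 1379 * 2.8 / 1e6 = 3.8612 MPa


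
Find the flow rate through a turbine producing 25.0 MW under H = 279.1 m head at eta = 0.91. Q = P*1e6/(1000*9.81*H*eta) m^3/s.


Q = 25.0 * 1e6 / (1000 * 9.81 * 279.1 * 0.91) = 10.0339 m^3/s


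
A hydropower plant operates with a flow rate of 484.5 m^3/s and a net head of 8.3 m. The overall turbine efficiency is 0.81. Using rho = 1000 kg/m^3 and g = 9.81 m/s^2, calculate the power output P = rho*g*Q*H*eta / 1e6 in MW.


P = 1000 * 9.81 * 484.5 * 8.3 * 0.81 / 1e6 = 31.9540 MW


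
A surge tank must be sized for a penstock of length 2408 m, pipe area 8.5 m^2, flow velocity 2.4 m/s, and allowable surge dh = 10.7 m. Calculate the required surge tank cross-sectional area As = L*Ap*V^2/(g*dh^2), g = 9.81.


As = 2408 * 8.5 * 2.4^2 / (9.81 * 10.7^2) = 104.9691 m^2


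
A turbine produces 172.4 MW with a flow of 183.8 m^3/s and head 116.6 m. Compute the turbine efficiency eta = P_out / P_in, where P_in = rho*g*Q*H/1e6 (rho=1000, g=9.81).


P_in = 1000 * 9.81 * 183.8 * 116.6 / 1e6 = 210.2389 MW
eta = 172.4 / 210.2389 = 0.8200


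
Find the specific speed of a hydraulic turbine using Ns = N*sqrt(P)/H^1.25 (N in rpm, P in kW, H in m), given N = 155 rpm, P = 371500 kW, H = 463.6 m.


Ns = 155 * 371500^0.5 / 463.6^1.25 = 43.9169


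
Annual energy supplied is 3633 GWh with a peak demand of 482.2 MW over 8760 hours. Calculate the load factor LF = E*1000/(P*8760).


LF = 3633 * 1000 / (482.2 * 8760) = 0.8601


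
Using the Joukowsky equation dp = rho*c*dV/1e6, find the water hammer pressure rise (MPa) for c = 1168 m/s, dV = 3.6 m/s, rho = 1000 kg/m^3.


dp = 1000 * 1168 * 3.6 / 1e6 = 4.2048 MPa


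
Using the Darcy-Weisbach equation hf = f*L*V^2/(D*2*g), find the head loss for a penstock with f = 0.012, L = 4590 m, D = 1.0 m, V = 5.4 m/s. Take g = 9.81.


hf = 0.012 * 4590 * 5.4^2 / (1.0 * 2 * 9.81) = 81.8620 m
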